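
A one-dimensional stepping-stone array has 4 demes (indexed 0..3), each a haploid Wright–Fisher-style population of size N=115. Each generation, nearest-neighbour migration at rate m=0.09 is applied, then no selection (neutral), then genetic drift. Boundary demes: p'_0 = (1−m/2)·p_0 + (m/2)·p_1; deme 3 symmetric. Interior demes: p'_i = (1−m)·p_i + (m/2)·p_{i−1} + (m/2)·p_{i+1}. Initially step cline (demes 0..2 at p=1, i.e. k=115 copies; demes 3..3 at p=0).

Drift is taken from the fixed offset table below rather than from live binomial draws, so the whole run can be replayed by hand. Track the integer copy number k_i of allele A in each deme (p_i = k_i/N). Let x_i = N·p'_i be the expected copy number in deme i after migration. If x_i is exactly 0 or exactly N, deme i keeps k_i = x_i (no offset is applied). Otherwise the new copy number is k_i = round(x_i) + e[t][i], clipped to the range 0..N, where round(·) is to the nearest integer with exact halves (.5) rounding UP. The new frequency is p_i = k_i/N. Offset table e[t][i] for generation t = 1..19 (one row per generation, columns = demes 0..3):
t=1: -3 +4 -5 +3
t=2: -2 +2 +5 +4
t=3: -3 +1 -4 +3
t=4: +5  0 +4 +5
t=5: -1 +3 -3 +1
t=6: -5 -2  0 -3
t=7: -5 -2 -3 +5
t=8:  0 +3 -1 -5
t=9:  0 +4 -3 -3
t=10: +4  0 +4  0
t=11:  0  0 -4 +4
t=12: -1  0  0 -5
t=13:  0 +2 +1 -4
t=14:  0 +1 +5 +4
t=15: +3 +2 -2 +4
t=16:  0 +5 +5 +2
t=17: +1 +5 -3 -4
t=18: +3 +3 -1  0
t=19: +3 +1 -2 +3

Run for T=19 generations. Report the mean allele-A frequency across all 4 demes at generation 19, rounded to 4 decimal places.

t=0: k=[115 115 115 0]
t=1: x=[115.0000 115.0000 109.8250 5.1750] k=[115 115 105 8]
t=2: x=[115.0000 114.5500 101.0850 12.3650] k=[115 115 106 16]
t=3: x=[115.0000 114.5950 102.3550 20.0500] k=[115 115 98 23]
t=4: x=[115.0000 114.2350 95.3900 26.3750] k=[115 114 99 31]
t=5: x=[114.9550 113.3700 96.6150 34.0600] k=[114 115 94 35]
t=6: x=[114.0450 114.0100 92.2900 37.6550] k=[109 112 92 35]
t=7: x=[109.1350 110.9650 90.3350 37.5650] k=[104 109 87 43]
t=8: x=[104.2250 107.7850 86.0100 44.9800] k=[104 111 85 40]
t=9: x=[104.3150 109.5150 84.1450 42.0250] k=[104 114 81 39]
t=10: x=[104.4500 112.0650 80.5950 40.8900] k=[108 112 85 41]
t=11: x=[108.1800 110.6050 84.2350 42.9800] k=[108 111 80 47]
t=12: x=[108.1350 109.4700 79.9100 48.4850] k=[107 109 80 43]
t=13: x=[107.0900 107.6050 79.6400 44.6650] k=[107 110 81 41]
t=14: x=[107.1350 108.5600 80.5050 42.8000] k=[107 110 86 47]
t=15: x=[107.1350 108.7850 85.3250 48.7550] k=[110 111 83 53]
t=16: x=[110.0450 109.6950 82.9100 54.3500] k=[110 115 88 56]
t=17: x=[110.2250 113.5600 87.7750 57.4400] k=[111 115 85 53]
t=18: x=[111.1800 113.4700 84.9100 54.4400] k=[114 115 84 54]
t=19: x=[114.0450 113.5600 84.0450 55.3500] k=[115 115 82 58]

0.8043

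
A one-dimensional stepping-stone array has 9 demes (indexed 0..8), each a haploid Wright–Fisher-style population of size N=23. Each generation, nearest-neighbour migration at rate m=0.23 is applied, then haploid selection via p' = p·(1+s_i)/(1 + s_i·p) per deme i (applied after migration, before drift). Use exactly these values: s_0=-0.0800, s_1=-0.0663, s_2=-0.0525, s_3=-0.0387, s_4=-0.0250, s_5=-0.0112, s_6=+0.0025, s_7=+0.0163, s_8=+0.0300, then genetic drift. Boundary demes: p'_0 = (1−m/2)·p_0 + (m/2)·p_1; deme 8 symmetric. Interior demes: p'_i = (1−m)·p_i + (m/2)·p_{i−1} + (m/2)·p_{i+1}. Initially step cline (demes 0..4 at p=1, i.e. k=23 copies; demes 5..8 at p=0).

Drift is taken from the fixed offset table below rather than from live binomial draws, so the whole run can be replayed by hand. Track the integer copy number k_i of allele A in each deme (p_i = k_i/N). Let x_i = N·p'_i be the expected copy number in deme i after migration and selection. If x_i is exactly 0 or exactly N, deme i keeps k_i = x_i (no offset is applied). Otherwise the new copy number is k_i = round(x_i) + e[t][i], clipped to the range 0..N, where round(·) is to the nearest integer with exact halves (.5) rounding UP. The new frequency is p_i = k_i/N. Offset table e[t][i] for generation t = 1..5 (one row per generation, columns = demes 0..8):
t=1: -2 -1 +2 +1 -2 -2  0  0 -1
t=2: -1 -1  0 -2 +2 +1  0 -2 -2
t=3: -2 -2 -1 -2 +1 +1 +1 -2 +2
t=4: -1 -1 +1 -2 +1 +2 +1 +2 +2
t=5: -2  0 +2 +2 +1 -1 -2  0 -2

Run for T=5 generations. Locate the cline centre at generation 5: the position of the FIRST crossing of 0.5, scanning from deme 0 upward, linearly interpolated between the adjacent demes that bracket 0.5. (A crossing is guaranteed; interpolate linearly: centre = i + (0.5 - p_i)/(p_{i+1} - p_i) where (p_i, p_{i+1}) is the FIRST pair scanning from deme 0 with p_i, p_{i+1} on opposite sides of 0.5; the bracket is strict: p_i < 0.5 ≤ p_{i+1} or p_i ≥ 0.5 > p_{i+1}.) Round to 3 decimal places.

4.650

t=0: k=[23 23 23 23 23 0 0 0 0]
t=1: x=[23.0000 23.0000 23.0000 23.0000 20.2952 2.6187 0.0000 0.0000 0.0000] k=[23 23 23 23 18 1 0 0 0]
t=2: x=[23.0000 23.0000 23.0000 22.4025 16.5026 2.8121 0.1153 0.0000 0.0000] k=[23 23 23 20 19 4 0 0 0]
t=3: x=[23.0000 23.0000 22.6362 20.1324 17.2819 5.2194 0.4611 0.0000 0.0000] k=[23 23 22 18 18 6 1 0 0]
t=4: x=[23.0000 22.8769 21.5851 18.3145 16.5026 6.7512 1.4634 0.1169 0.0000] k=[23 22 23 16 18 9 2 2 0]
t=5: x=[22.8751 22.1773 22.0312 16.8590 16.6189 9.1678 2.8112 1.7966 0.2368] k=[21 22 23 19 18 8 1 2 0]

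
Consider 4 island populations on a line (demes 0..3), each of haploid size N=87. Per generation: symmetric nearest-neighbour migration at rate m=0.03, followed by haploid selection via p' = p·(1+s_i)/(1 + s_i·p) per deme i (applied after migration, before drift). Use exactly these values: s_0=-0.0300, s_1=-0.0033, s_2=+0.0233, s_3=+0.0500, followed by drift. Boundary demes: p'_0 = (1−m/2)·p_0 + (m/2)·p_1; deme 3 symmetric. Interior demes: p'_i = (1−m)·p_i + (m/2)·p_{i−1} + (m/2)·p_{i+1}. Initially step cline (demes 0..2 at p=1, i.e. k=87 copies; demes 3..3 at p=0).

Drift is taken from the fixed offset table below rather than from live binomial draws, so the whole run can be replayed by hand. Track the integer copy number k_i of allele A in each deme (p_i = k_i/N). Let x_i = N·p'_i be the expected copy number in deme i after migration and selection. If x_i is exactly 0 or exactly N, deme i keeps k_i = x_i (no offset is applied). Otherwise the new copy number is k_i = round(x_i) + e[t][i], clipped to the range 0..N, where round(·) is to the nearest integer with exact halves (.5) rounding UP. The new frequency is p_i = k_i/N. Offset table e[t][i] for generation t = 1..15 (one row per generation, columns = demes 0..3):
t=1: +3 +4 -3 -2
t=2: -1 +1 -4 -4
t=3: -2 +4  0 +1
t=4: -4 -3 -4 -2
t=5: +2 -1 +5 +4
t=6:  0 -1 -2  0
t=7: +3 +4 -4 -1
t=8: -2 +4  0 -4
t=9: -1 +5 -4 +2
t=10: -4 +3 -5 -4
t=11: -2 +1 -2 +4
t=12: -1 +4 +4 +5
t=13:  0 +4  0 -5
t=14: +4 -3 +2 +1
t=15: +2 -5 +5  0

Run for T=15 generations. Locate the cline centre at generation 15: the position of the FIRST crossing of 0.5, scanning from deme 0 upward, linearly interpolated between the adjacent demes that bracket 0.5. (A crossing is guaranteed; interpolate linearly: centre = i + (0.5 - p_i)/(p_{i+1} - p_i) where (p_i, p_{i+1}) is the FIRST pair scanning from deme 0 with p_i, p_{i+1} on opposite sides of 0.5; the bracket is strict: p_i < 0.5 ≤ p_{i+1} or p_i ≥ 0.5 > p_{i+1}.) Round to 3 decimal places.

t=0: k=[87 87 87 0]
t=1: x=[87.0000 87.0000 85.7243 1.3692] k=[87 87 83 0]
t=2: x=[87.0000 86.9398 81.9262 1.3063] k=[87 87 78 0]
t=3: x=[87.0000 86.8646 77.1677 1.2277] k=[87 87 77 2]
t=4: x=[87.0000 86.8495 76.2440 3.2754] k=[87 84 72 1]
t=5: x=[86.9536 83.8550 71.4119 2.1657] k=[87 83 76 6]
t=6: x=[86.9381 82.9422 75.2904 7.3726] k=[87 82 73 7]
t=7: x=[86.9227 81.9242 72.4266 8.3512] k=[87 86 68 7]
t=8: x=[86.9845 85.7409 67.7031 8.2731] k=[85 87 68 4]
t=9: x=[84.9705 86.6840 67.6735 5.1932] k=[84 87 64 7]
t=10: x=[83.9568 86.6087 63.8831 8.2107] k=[80 87 59 4]
t=11: x=[79.9091 86.4733 59.0339 5.0522] k=[78 87 57 9]
t=12: x=[77.8895 86.4131 57.1830 10.1493] k=[77 87 61 15]
t=13: x=[76.8808 86.4582 61.1207 16.3273] k=[77 87 61 11]
t=14: x=[76.8808 86.4582 61.0613 12.2547] k=[81 83 63 13]
t=15: x=[80.8584 82.6564 62.9528 14.3243] k=[83 78 68 14]

2.454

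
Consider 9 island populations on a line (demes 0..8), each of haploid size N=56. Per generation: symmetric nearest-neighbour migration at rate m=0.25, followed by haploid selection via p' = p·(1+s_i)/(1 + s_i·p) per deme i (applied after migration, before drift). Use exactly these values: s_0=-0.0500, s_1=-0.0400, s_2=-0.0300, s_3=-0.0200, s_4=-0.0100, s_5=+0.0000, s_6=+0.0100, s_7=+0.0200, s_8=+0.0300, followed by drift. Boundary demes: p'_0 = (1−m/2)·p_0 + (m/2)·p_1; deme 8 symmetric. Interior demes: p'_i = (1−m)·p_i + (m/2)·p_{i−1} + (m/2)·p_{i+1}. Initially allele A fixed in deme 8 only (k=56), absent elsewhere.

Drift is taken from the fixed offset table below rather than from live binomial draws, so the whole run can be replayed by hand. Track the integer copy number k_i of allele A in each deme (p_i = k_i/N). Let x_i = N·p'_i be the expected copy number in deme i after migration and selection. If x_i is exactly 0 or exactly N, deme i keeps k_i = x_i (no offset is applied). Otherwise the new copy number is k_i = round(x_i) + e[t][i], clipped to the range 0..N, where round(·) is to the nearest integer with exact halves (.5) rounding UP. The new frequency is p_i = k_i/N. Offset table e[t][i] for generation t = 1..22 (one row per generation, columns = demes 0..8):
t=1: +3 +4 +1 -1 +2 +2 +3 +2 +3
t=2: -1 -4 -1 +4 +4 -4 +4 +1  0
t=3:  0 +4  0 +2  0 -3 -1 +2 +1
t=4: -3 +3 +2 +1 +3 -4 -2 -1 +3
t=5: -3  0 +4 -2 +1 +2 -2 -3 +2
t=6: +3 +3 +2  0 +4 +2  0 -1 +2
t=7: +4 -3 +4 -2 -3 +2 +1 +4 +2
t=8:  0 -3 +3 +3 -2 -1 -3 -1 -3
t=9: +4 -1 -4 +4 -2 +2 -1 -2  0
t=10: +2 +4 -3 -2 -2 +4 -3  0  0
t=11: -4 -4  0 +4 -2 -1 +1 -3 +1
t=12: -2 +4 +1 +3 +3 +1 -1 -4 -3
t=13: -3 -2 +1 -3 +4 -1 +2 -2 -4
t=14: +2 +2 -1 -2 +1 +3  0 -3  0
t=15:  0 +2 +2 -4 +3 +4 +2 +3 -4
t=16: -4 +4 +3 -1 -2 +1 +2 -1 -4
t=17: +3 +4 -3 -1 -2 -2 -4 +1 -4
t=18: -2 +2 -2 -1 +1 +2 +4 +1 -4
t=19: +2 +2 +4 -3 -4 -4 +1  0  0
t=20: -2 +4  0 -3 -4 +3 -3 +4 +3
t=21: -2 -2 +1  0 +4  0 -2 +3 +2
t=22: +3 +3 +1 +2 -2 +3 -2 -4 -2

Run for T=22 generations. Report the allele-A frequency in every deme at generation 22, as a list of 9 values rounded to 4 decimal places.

[0.1250, 0.1964, 0.1250, 0.0714, 0.0714, 0.2679, 0.2321, 0.3036, 0.2857]

t=0: k=[0 0 0 0 0 0 0 0 56]
t=1: x=[0.0000 0.0000 0.0000 0.0000 0.0000 0.0000 0.0000 7.1222 49.1790] k=[0 0 0 0 0 0 0 9 52]
t=2: x=[0.0000 0.0000 0.0000 0.0000 0.0000 0.0000 1.1360 13.4513 46.8535] k=[0 0 0 0 0 0 5 14 47]
t=3: x=[0.0000 0.0000 0.0000 0.0000 0.0000 0.6250 5.5495 17.2354 43.1697] k=[0 0 0 0 0 0 5 19 44]
t=4: x=[0.0000 0.0000 0.0000 0.0000 0.0000 0.6250 6.1795 20.6324 41.1991] k=[0 0 0 0 0 0 4 20 44]
t=5: x=[0.0000 0.0000 0.0000 0.0000 0.0000 0.5000 5.5495 21.2605 41.3224] k=[0 0 0 0 0 3 4 18 43]
t=6: x=[0.0000 0.0000 0.0000 0.0000 0.3713 2.7500 5.6755 19.6267 40.2123] k=[0 0 0 0 4 5 6 19 42]
t=7: x=[0.0000 0.0000 0.0000 0.4901 3.5911 5.0000 7.5649 20.5067 39.4714] k=[0 0 0 0 1 7 9 25 41]
t=8: x=[0.0000 0.0000 0.0000 0.1225 1.6092 6.5000 10.8367 25.2743 39.3479] k=[0 0 0 3 0 6 8 24 36]
t=9: x=[0.0000 0.0000 0.3638 2.2068 1.1140 5.5000 9.8304 23.7705 34.8902] k=[0 0 0 6 0 8 9 22 35]
t=10: x=[0.0000 0.0000 0.7278 4.4171 1.7330 7.1250 10.5852 22.2651 33.7724] k=[0 0 0 2 0 11 8 22 34]
t=11: x=[0.0000 0.0000 0.2425 1.4708 1.6092 9.2500 10.2078 22.0140 32.9022] k=[0 0 0 5 0 8 11 19 34]
t=12: x=[0.0000 0.0000 0.6065 3.6799 1.6092 7.3750 11.7169 20.1296 32.5289] k=[0 0 2 7 5 8 11 16 30]
t=13: x=[0.0000 0.2400 2.3067 6.0157 5.5743 8.0000 11.3397 17.3613 28.6637] k=[0 0 3 3 10 7 13 15 25]
t=14: x=[0.0000 0.3601 2.5498 3.8028 8.6761 8.1250 12.5969 16.2273 24.1552] k=[0 2 2 2 10 11 13 13 24]
t=15: x=[0.2376 1.6821 1.9421 2.9432 9.0485 11.1250 12.8482 14.5876 23.0247] k=[0 4 4 0 12 15 15 18 19]
t=16: x=[0.4752 3.3684 3.4014 1.9614 10.7872 14.6250 15.4862 17.9910 19.2466] k=[0 7 6 1 9 16 17 17 15]
t=17: x=[0.8319 5.7848 5.3508 2.5749 8.8002 15.2500 16.9925 16.9834 15.5802] k=[4 10 2 2 7 13 13 18 12]
t=18: x=[4.5317 7.9669 2.9147 2.5749 7.0627 12.2500 13.7278 16.8574 13.0434] k=[3 10 1 2 8 14 18 18 9]
t=19: x=[3.6940 7.7241 2.1851 2.5749 7.9313 13.7500 17.6199 17.1094 10.3725] k=[6 10 6 0 4 10 19 17 10]
t=20: x=[6.2110 8.6959 5.5947 1.2255 4.2107 10.3750 17.7454 16.6054 11.1364] k=[4 13 6 0 0 13 15 21 14]
t=21: x=[4.8911 10.6436 5.9608 0.7352 1.6092 11.6250 15.6118 19.6267 15.2001] k=[3 9 7 1 6 12 14 23 17]
t=22: x=[3.5745 7.7241 6.3270 2.3295 6.0704 11.5000 14.9839 21.3861 18.1103] k=[7 11 7 4 4 15 13 17 16]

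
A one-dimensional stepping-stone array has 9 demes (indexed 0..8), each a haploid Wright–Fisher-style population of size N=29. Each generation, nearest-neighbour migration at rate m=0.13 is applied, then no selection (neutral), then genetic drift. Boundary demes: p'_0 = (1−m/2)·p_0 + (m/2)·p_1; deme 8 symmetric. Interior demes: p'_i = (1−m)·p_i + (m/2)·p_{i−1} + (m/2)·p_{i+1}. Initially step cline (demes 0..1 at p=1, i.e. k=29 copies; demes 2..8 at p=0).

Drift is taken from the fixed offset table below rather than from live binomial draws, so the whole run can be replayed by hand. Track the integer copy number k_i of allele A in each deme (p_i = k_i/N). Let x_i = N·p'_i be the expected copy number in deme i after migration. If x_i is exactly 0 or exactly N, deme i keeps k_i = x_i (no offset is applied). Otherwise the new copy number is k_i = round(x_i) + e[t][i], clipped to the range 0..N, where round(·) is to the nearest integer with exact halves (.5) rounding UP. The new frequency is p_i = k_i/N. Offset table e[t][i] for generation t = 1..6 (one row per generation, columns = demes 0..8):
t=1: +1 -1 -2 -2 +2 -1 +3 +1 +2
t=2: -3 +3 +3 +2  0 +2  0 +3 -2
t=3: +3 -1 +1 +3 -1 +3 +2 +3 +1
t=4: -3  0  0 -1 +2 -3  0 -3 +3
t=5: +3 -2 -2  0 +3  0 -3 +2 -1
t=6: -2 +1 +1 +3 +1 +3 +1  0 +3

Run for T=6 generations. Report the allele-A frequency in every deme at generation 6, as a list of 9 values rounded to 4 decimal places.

t=0: k=[29 29 0 0 0 0 0 0 0]
t=1: x=[29.0000 27.1150 1.8850 0.0000 0.0000 0.0000 0.0000 0.0000 0.0000] k=[29 26 0 0 0 0 0 0 0]
t=2: x=[28.8050 24.5050 1.6900 0.0000 0.0000 0.0000 0.0000 0.0000 0.0000] k=[26 28 5 0 0 0 0 0 0]
t=3: x=[26.1300 26.3750 6.1700 0.3250 0.0000 0.0000 0.0000 0.0000 0.0000] k=[29 25 7 3 0 0 0 0 0]
t=4: x=[28.7400 24.0900 7.9100 3.0650 0.1950 0.0000 0.0000 0.0000 0.0000] k=[26 24 8 2 2 0 0 0 0]
t=5: x=[25.8700 23.0900 8.6500 2.3900 1.8700 0.1300 0.0000 0.0000 0.0000] k=[29 21 7 2 5 0 0 0 0]
t=6: x=[28.4800 20.6100 7.5850 2.5200 4.4800 0.3250 0.0000 0.0000 0.0000] k=[26 22 9 6 5 3 0 0 0]

[0.8966, 0.7586, 0.3103, 0.2069, 0.1724, 0.1034, 0.0000, 0.0000, 0.0000]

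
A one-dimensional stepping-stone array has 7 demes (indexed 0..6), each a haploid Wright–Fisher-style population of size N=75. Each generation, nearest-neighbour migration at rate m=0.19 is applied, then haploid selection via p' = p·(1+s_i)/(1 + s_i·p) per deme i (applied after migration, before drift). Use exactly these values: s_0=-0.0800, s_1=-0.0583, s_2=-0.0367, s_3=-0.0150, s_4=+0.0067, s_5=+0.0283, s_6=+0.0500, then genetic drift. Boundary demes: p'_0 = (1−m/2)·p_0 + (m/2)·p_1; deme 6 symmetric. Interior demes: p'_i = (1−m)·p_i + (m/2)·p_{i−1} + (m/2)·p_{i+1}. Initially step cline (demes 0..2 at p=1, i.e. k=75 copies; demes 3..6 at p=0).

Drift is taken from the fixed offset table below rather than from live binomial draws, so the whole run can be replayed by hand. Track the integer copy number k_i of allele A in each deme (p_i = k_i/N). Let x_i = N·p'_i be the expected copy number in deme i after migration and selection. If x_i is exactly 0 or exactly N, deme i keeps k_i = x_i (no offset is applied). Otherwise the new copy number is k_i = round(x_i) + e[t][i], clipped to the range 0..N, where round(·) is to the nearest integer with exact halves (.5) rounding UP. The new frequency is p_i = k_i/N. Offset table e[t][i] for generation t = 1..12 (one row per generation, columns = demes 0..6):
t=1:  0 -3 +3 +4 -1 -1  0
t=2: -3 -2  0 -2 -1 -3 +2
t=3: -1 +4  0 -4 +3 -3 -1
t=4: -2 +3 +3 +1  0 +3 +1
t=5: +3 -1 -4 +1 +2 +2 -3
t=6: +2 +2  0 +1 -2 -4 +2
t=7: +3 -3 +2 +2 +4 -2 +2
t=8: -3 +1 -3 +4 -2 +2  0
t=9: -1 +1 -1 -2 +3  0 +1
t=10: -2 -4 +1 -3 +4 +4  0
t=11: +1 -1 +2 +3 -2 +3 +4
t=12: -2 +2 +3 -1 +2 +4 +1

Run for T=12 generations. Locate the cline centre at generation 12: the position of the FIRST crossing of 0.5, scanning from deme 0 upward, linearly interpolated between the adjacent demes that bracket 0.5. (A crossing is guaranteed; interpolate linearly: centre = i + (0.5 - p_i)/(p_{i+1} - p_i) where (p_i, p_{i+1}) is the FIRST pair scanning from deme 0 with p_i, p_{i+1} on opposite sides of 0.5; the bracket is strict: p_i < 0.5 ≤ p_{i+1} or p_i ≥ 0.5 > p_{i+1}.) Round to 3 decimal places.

t=0: k=[75 75 75 0 0 0 0]
t=1: x=[75.0000 75.0000 67.6302 7.0281 0.0000 0.0000 0.0000] k=[75 75 71 11 0 0 0]
t=2: x=[75.0000 74.5966 65.3705 15.4686 1.0519 0.0000 0.0000] k=[75 73 65 13 0 0 0]
t=3: x=[74.7935 72.2767 60.3850 16.5096 1.2431 0.0000 0.0000] k=[74 75 60 13 4 0 0]
t=4: x=[74.0173 73.3879 56.4428 16.4154 4.5032 0.3907 0.0000] k=[72 75 59 17 5 3 0]
t=5: x=[72.0582 73.0861 56.0045 19.6302 5.9867 2.9839 0.2992] k=[75 72 52 21 8 5 0]
t=6: x=[74.6903 70.1179 50.3401 22.4714 9.0028 4.9372 0.4986] k=[75 72 50 23 7 1 2]
t=7: x=[74.6903 69.9177 48.8923 23.7988 7.9976 1.7110 1.9977] k=[75 67 51 26 12 0 4]
t=8: x=[74.1746 65.7645 49.5198 26.7842 12.2583 1.5621 3.7918] k=[71 67 47 31 10 4 4]
t=9: x=[70.2632 64.9694 46.7244 30.2518 11.4898 4.6912 4.1888] k=[69 66 46 28 14 5 5]
t=10: x=[68.2179 63.8257 45.5238 28.1139 14.5532 6.0074 5.2326] k=[66 60 47 25 19 10 5]
t=11: x=[64.7120 58.5775 45.4784 26.2615 18.8089 10.6321 5.7278] k=[66 58 47 29 17 14 10]
t=12: x=[64.5100 56.9031 45.6700 29.2997 17.9460 14.2239 10.8241] k=[63 59 49 28 20 18 12]

2.548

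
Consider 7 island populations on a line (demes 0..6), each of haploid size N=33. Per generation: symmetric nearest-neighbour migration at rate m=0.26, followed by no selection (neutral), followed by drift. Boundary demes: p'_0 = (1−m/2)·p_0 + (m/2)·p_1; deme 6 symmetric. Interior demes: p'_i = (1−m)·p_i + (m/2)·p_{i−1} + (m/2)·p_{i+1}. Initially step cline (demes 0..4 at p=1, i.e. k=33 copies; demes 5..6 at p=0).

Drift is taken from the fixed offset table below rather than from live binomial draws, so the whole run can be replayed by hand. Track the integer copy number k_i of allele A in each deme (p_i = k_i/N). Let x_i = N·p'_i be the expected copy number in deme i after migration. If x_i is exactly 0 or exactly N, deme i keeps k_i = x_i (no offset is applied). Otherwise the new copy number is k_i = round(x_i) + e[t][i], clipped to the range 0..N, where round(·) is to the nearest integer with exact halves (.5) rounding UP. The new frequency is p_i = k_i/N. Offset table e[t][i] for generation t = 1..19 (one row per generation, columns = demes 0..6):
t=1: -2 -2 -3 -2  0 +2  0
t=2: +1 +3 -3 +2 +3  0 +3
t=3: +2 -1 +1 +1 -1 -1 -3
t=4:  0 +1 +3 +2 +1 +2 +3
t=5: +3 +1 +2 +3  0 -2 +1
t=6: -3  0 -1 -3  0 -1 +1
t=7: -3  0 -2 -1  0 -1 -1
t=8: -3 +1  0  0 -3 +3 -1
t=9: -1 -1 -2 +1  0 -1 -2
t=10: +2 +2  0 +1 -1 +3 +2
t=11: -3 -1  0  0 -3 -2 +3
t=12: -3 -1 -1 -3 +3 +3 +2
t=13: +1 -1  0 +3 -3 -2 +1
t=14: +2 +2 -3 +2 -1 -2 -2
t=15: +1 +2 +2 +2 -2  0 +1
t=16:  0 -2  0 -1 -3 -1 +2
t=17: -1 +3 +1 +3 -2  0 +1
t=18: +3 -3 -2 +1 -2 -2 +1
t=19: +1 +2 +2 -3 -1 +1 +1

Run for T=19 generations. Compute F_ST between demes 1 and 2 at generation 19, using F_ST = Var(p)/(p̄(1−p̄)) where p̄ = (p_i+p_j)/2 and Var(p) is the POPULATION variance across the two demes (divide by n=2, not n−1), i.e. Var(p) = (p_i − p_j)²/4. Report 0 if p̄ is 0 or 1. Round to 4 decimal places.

0.0033

t=0: k=[33 33 33 33 33 0 0]
t=1: x=[33.0000 33.0000 33.0000 33.0000 28.7100 4.2900 0.0000] k=[33 33 33 33 29 6 0]
t=2: x=[33.0000 33.0000 33.0000 32.4800 26.5300 8.2100 0.7800] k=[33 33 33 33 30 8 4]
t=3: x=[33.0000 33.0000 33.0000 32.6100 27.5300 10.3400 4.5200] k=[33 33 33 33 27 9 2]
t=4: x=[33.0000 33.0000 33.0000 32.2200 25.4400 10.4300 2.9100] k=[33 33 33 33 26 12 6]
t=5: x=[33.0000 33.0000 33.0000 32.0900 25.0900 13.0400 6.7800] k=[33 33 33 33 25 11 8]
t=6: x=[33.0000 33.0000 33.0000 31.9600 24.2200 12.4300 8.3900] k=[33 33 33 29 24 11 9]
t=7: x=[33.0000 33.0000 32.4800 28.8700 22.9600 12.4300 9.2600] k=[33 33 30 28 23 11 8]
t=8: x=[33.0000 32.6100 30.1300 27.6100 22.0900 12.1700 8.3900] k=[33 33 30 28 19 15 7]
t=9: x=[33.0000 32.6100 30.1300 27.0900 19.6500 14.4800 8.0400] k=[33 32 28 28 20 13 6]
t=10: x=[32.8700 31.6100 28.5200 26.9600 20.1300 13.0000 6.9100] k=[33 33 29 28 19 16 9]
t=11: x=[33.0000 32.4800 29.3900 26.9600 19.7800 15.4800 9.9100] k=[33 31 29 27 17 13 13]
t=12: x=[32.7400 31.0000 29.0000 25.9600 17.7800 13.5200 13.0000] k=[30 30 28 23 21 17 15]
t=13: x=[30.0000 29.7400 27.6100 23.3900 20.7400 17.2600 15.2600] k=[31 29 28 26 18 15 16]
t=14: x=[30.7400 29.1300 27.8700 25.2200 18.6500 15.5200 15.8700] k=[33 31 25 27 18 14 14]
t=15: x=[32.7400 30.4800 26.0400 25.5700 18.6500 14.5200 14.0000] k=[33 32 28 28 17 15 15]
t=16: x=[32.8700 31.6100 28.5200 26.5700 18.1700 15.2600 15.0000] k=[33 30 29 26 15 14 17]
t=17: x=[32.6100 30.2600 28.7400 24.9600 16.3000 14.5200 16.6100] k=[32 33 30 28 14 15 18]
t=18: x=[32.1300 32.4800 30.1300 26.4400 15.9500 15.2600 17.6100] k=[33 29 28 27 14 13 19]
t=19: x=[32.4800 29.3900 28.0000 25.4400 15.5600 13.9100 18.2200] k=[33 31 30 22 15 15 19]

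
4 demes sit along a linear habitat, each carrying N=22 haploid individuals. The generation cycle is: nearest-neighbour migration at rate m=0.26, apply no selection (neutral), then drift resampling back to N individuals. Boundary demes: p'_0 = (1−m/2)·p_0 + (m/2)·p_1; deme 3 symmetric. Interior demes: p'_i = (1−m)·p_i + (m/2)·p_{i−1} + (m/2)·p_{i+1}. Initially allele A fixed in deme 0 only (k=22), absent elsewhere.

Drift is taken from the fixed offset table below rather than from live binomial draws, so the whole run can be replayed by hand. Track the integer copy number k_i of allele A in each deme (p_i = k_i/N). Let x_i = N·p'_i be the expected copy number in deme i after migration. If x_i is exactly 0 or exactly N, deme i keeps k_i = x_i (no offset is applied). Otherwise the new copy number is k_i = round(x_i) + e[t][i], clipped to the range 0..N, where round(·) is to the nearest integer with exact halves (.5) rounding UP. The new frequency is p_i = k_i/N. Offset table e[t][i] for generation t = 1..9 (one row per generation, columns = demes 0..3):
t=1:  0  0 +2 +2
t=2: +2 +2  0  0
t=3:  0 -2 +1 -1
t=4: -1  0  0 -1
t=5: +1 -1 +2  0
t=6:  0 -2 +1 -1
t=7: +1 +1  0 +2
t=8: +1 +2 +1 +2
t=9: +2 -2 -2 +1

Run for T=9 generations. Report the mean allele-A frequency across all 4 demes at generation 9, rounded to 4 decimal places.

0.3750

t=0: k=[22 0 0 0]
t=1: x=[19.1400 2.8600 0.0000 0.0000] k=[19 3 0 0]
t=2: x=[16.9200 4.6900 0.3900 0.0000] k=[19 7 0 0]
t=3: x=[17.4400 7.6500 0.9100 0.0000] k=[17 6 2 0]
t=4: x=[15.5700 6.9100 2.2600 0.2600] k=[15 7 2 0]
t=5: x=[13.9600 7.3900 2.3900 0.2600] k=[15 6 4 0]
t=6: x=[13.8300 6.9100 3.7400 0.5200] k=[14 5 5 0]
t=7: x=[12.8300 6.1700 4.3500 0.6500] k=[14 7 4 3]
t=8: x=[13.0900 7.5200 4.2600 3.1300] k=[14 10 5 5]
t=9: x=[13.4800 9.8700 5.6500 5.0000] k=[15 8 4 6]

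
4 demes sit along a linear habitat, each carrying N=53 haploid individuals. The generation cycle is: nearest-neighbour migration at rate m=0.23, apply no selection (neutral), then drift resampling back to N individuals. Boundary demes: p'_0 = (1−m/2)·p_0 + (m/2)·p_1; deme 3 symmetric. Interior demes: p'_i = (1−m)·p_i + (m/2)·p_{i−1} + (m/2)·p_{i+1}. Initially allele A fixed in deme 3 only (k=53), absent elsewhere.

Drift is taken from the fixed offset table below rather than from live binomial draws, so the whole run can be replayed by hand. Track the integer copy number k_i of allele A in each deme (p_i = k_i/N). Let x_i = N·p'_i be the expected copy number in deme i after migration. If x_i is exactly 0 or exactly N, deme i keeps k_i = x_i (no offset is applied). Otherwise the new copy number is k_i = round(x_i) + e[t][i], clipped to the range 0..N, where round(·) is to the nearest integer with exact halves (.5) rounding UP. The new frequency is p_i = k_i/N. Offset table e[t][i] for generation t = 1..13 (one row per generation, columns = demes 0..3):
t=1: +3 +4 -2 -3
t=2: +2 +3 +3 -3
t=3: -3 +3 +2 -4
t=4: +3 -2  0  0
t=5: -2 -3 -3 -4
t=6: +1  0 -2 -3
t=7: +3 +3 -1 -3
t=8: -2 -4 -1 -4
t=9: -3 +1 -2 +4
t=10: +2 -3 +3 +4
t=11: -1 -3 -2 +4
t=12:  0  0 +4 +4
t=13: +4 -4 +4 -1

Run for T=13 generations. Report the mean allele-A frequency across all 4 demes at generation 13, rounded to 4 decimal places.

0.2123

t=0: k=[0 0 0 53]
t=1: x=[0.0000 0.0000 6.0950 46.9050] k=[0 0 4 44]
t=2: x=[0.0000 0.4600 8.1400 39.4000] k=[0 3 11 36]
t=3: x=[0.3450 3.5750 12.9550 33.1250] k=[0 7 15 29]
t=4: x=[0.8050 7.1150 15.6900 27.3900] k=[4 5 16 27]
t=5: x=[4.1150 6.1500 16.0000 25.7350] k=[2 3 13 22]
t=6: x=[2.1150 4.0350 12.8850 20.9650] k=[3 4 11 18]
t=7: x=[3.1150 4.6900 11.0000 17.1950] k=[6 8 10 14]
t=8: x=[6.2300 8.0000 10.2300 13.5400] k=[4 4 9 10]
t=9: x=[4.0000 4.5750 8.5400 9.8850] k=[1 6 7 14]
t=10: x=[1.5750 5.5400 7.6900 13.1950] k=[4 3 11 17]
t=11: x=[3.8850 4.0350 10.7700 16.3100] k=[3 1 9 20]
t=12: x=[2.7700 2.1500 9.3450 18.7350] k=[3 2 13 23]
t=13: x=[2.8850 3.3800 12.8850 21.8500] k=[7 0 17 21]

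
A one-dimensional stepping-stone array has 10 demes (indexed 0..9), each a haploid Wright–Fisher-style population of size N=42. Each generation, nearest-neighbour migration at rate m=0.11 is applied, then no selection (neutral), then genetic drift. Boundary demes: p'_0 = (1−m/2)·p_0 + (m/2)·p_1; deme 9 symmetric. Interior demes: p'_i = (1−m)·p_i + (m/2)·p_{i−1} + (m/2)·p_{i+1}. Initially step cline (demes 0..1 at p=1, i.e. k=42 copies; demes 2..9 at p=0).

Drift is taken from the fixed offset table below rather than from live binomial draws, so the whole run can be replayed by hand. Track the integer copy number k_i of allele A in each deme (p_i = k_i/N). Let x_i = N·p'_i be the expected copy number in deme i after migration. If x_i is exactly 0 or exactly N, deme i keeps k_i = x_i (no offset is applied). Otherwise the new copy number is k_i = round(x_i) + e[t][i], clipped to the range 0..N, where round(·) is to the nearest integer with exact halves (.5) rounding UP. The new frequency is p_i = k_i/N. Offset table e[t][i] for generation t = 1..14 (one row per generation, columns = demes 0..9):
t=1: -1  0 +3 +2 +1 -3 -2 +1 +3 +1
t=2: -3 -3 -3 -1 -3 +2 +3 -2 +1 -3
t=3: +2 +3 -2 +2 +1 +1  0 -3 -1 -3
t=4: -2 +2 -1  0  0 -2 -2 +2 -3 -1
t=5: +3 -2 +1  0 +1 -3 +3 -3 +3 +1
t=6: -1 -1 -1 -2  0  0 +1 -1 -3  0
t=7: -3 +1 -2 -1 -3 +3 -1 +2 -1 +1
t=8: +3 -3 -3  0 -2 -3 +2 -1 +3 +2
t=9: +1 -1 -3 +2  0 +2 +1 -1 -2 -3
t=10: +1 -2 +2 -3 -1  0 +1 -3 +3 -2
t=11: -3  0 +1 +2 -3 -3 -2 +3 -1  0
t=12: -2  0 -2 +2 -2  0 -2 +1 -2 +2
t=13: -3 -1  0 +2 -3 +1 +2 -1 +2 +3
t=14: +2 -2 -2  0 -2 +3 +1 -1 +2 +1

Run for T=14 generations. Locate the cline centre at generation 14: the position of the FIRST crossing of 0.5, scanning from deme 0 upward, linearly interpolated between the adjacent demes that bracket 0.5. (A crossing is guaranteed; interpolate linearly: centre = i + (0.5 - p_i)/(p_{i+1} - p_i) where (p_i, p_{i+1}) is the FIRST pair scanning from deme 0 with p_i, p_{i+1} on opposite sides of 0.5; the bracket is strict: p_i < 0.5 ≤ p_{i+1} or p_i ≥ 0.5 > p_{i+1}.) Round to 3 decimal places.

0.909

t=0: k=[42 42 0 0 0 0 0 0 0 0]
t=1: x=[42.0000 39.6900 2.3100 0.0000 0.0000 0.0000 0.0000 0.0000 0.0000 0.0000] k=[42 40 5 0 0 0 0 0 0 0]
t=2: x=[41.8900 38.1850 6.6500 0.2750 0.0000 0.0000 0.0000 0.0000 0.0000 0.0000] k=[39 35 4 0 0 0 0 0 0 0]
t=3: x=[38.7800 33.5150 5.4850 0.2200 0.0000 0.0000 0.0000 0.0000 0.0000 0.0000] k=[41 37 3 2 0 0 0 0 0 0]
t=4: x=[40.7800 35.3500 4.8150 1.9450 0.1100 0.0000 0.0000 0.0000 0.0000 0.0000] k=[39 37 4 2 0 0 0 0 0 0]
t=5: x=[38.8900 35.2950 5.7050 2.0000 0.1100 0.0000 0.0000 0.0000 0.0000 0.0000] k=[42 33 7 2 1 0 0 0 0 0]
t=6: x=[41.5050 32.0650 8.1550 2.2200 1.0000 0.0550 0.0000 0.0000 0.0000 0.0000] k=[41 31 7 0 1 0 0 0 0 0]
t=7: x=[40.4500 30.2300 7.9350 0.4400 0.8900 0.0550 0.0000 0.0000 0.0000 0.0000] k=[37 31 6 0 0 3 0 0 0 0]
t=8: x=[36.6700 29.9550 7.0450 0.3300 0.1650 2.6700 0.1650 0.0000 0.0000 0.0000] k=[40 27 4 0 0 0 2 0 0 0]
t=9: x=[39.2850 26.4500 5.0450 0.2200 0.0000 0.1100 1.7800 0.1100 0.0000 0.0000] k=[40 25 2 2 0 2 3 0 0 0]
t=10: x=[39.1750 24.5600 3.2650 1.8900 0.2200 1.9450 2.7800 0.1650 0.0000 0.0000] k=[40 23 5 0 0 2 4 0 0 0]
t=11: x=[39.0650 22.9450 5.7150 0.2750 0.1100 2.0000 3.6700 0.2200 0.0000 0.0000] k=[36 23 7 2 0 0 2 3 0 0]
t=12: x=[35.2850 22.8350 7.6050 2.1650 0.1100 0.1100 1.9450 2.7800 0.1650 0.0000] k=[33 23 6 4 0 0 0 4 0 0]
t=13: x=[32.4500 22.6150 6.8250 3.8900 0.2200 0.0000 0.2200 3.5600 0.2200 0.0000] k=[29 22 7 6 0 0 2 3 2 0]
t=14: x=[28.6150 21.5600 7.7700 5.7250 0.3300 0.1100 1.9450 2.8900 1.9450 0.1100] k=[31 20 6 6 0 3 3 2 4 1]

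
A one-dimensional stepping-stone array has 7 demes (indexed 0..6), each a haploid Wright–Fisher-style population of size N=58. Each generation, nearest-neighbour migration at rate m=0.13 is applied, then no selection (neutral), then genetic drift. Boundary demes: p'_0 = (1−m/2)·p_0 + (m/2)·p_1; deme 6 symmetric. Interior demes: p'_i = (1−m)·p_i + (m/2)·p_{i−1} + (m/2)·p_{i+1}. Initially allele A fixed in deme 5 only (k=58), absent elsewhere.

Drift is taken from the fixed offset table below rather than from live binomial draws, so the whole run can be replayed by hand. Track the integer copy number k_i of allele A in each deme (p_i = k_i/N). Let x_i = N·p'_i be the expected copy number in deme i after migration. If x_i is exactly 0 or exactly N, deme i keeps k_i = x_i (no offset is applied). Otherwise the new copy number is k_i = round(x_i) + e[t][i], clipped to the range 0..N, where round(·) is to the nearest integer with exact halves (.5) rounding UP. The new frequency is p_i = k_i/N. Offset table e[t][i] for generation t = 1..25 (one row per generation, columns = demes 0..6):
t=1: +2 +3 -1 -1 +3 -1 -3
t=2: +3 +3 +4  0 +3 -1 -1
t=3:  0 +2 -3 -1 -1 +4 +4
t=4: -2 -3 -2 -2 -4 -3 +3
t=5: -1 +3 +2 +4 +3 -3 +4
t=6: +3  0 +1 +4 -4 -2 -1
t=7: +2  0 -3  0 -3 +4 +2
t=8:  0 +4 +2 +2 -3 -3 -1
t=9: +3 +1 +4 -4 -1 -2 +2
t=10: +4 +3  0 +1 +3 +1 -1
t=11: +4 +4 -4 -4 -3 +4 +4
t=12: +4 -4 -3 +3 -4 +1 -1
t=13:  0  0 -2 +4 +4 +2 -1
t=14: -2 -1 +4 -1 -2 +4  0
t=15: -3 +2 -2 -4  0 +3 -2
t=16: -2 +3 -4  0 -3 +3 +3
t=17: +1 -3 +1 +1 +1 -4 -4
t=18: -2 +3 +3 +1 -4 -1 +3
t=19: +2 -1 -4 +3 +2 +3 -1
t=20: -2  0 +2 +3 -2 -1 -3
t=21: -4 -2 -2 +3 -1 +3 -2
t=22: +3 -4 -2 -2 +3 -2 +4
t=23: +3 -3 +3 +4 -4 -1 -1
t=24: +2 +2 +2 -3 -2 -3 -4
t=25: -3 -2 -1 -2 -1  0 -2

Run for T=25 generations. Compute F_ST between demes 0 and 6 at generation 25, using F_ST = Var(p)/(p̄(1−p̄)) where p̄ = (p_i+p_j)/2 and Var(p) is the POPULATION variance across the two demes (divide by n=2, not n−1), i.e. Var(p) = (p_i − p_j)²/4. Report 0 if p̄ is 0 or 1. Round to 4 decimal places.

0.0521

t=0: k=[0 0 0 0 0 58 0]
t=1: x=[0.0000 0.0000 0.0000 0.0000 3.7700 50.4600 3.7700] k=[0 0 0 0 7 49 1]
t=2: x=[0.0000 0.0000 0.0000 0.4550 9.2750 43.1500 4.1200] k=[0 0 0 0 12 42 3]
t=3: x=[0.0000 0.0000 0.0000 0.7800 13.1700 37.5150 5.5350] k=[0 0 0 0 12 42 10]
t=4: x=[0.0000 0.0000 0.0000 0.7800 13.1700 37.9700 12.0800] k=[0 0 0 0 9 35 15]
t=5: x=[0.0000 0.0000 0.0000 0.5850 10.1050 32.0100 16.3000] k=[0 0 0 5 13 29 20]
t=6: x=[0.0000 0.0000 0.3250 5.1950 13.5200 27.3750 20.5850] k=[0 0 1 9 10 25 20]
t=7: x=[0.0000 0.0650 1.4550 8.5450 10.9100 23.7000 20.3250] k=[0 0 0 9 8 28 22]
t=8: x=[0.0000 0.0000 0.5850 8.3500 9.3650 26.3100 22.3900] k=[0 0 3 10 6 23 21]
t=9: x=[0.0000 0.1950 3.2600 9.2850 7.3650 21.7650 21.1300] k=[0 1 7 5 6 20 23]
t=10: x=[0.0650 1.3250 6.4800 5.1950 6.8450 19.2850 22.8050] k=[4 4 6 6 10 20 22]
t=11: x=[4.0000 4.1300 5.8700 6.2600 10.3900 19.4800 21.8700] k=[8 8 2 2 7 23 26]
t=12: x=[8.0000 7.6100 2.3900 2.3250 7.7150 22.1550 25.8050] k=[12 4 0 5 4 23 25]
t=13: x=[11.4800 4.2600 0.5850 4.6100 5.3000 21.8950 24.8700] k=[11 4 0 9 9 24 24]
t=14: x=[10.5450 4.1950 0.8450 8.4150 9.9750 23.0250 24.0000] k=[9 3 5 7 8 27 24]
t=15: x=[8.6100 3.5200 5.0000 6.9350 9.1700 25.5700 24.1950] k=[6 6 3 3 9 29 22]
t=16: x=[6.0000 5.8050 3.1950 3.3900 9.9100 27.2450 22.4550] k=[4 9 0 3 7 30 25]
t=17: x=[4.3250 8.0900 0.7800 3.0650 8.2350 28.1800 25.3250] k=[5 5 2 4 9 24 21]
t=18: x=[5.0000 4.8050 2.3250 4.1950 9.6500 22.8300 21.1950] k=[3 8 5 5 6 22 24]
t=19: x=[3.3250 7.4800 5.1950 5.0650 6.9750 21.0900 23.8700] k=[5 6 1 8 9 24 23]
t=20: x=[5.0650 5.6100 1.7800 7.6100 9.9100 22.9600 23.0650] k=[3 6 4 11 8 22 20]
t=21: x=[3.1950 5.6750 4.5850 10.3500 9.1050 20.9600 20.1300] k=[0 4 3 13 8 24 18]
t=22: x=[0.2600 3.6750 3.7150 12.0250 9.3650 22.5700 18.3900] k=[3 0 2 10 12 21 22]
t=23: x=[2.8050 0.3250 2.3900 9.6100 12.4550 20.4800 21.9350] k=[6 0 5 14 8 19 21]
t=24: x=[5.6100 0.7150 5.2600 13.0250 9.1050 18.4150 20.8700] k=[8 3 7 10 7 15 17]
t=25: x=[7.6750 3.5850 6.9350 9.6100 7.7150 14.6100 16.8700] k=[5 2 6 8 7 15 15]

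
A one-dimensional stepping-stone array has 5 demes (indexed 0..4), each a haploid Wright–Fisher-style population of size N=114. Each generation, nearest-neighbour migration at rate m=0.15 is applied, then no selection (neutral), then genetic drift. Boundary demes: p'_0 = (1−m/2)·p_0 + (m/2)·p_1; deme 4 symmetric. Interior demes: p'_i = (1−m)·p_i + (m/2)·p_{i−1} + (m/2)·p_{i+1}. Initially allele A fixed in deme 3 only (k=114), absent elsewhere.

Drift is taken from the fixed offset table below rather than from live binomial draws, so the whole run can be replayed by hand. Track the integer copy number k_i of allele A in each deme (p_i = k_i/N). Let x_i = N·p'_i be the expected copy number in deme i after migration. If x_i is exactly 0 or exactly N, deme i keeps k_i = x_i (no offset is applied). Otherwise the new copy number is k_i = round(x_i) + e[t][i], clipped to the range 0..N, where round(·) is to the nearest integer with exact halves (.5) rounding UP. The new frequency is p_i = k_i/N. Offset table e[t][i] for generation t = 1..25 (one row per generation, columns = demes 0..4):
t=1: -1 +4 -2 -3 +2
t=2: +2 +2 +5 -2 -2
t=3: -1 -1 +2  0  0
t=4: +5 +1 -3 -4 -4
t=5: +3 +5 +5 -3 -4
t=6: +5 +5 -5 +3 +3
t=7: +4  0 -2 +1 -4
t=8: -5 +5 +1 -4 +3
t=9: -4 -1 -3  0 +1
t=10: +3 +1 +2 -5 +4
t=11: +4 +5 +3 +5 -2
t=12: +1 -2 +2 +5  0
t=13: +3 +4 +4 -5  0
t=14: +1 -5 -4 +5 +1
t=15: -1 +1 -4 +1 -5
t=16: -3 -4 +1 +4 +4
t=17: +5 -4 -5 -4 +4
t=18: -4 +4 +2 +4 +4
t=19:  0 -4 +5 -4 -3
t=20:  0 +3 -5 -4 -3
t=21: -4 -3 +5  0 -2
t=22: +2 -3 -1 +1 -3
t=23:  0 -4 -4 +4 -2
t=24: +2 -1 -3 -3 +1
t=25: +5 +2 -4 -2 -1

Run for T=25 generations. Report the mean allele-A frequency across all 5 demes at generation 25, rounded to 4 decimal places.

0.1982

t=0: k=[0 0 0 114 0]
t=1: x=[0.0000 0.0000 8.5500 96.9000 8.5500] k=[0 0 7 94 11]
t=2: x=[0.0000 0.5250 13.0000 81.2500 17.2250] k=[0 3 18 79 15]
t=3: x=[0.2250 3.9000 21.4500 69.6250 19.8000] k=[0 3 23 70 20]
t=4: x=[0.2250 4.2750 25.0250 62.7250 23.7500] k=[5 5 22 59 20]
t=5: x=[5.0000 6.2750 23.5000 53.3000 22.9250] k=[8 11 29 50 19]
t=6: x=[8.2250 12.1250 29.2250 46.1000 21.3250] k=[13 17 24 49 24]
t=7: x=[13.3000 17.2250 25.3500 45.2500 25.8750] k=[17 17 23 46 22]
t=8: x=[17.0000 17.4500 24.2750 42.4750 23.8000] k=[12 22 25 38 27]
t=9: x=[12.7500 21.4750 25.7500 36.2000 27.8250] k=[9 20 23 36 29]
t=10: x=[9.8250 19.4000 23.7500 34.5000 29.5250] k=[13 20 26 30 34]
t=11: x=[13.5250 19.9250 25.8500 30.0000 33.7000] k=[18 25 29 35 32]
t=12: x=[18.5250 24.7750 29.1500 34.3250 32.2250] k=[20 23 31 39 32]
t=13: x=[20.2250 23.3750 31.0000 37.8750 32.5250] k=[23 27 35 33 33]
t=14: x=[23.3000 27.3000 34.2500 33.1500 33.0000] k=[24 22 30 38 34]
t=15: x=[23.8500 22.7500 30.0000 37.1000 34.3000] k=[23 24 26 38 29]
t=16: x=[23.0750 24.0750 26.7500 36.4250 29.6750] k=[20 20 28 40 34]
t=17: x=[20.0000 20.6000 28.3000 38.6500 34.4500] k=[25 17 23 35 38]
t=18: x=[24.4000 18.0500 23.4500 34.3250 37.7750] k=[20 22 25 38 42]
t=19: x=[20.1500 22.0750 25.7500 37.3250 41.7000] k=[20 18 31 33 39]
t=20: x=[19.8500 19.1250 30.1750 33.3000 38.5500] k=[20 22 25 29 36]
t=21: x=[20.1500 22.0750 25.0750 29.2250 35.4750] k=[16 19 30 29 33]
t=22: x=[16.2250 19.6000 29.1000 29.3750 32.7000] k=[18 17 28 30 30]
t=23: x=[17.9250 17.9000 27.3250 29.8500 30.0000] k=[18 14 23 34 28]
t=24: x=[17.7000 14.9750 23.1500 32.7250 28.4500] k=[20 14 20 30 29]
t=25: x=[19.5500 14.9000 20.3000 29.1750 29.0750] k=[25 17 16 27 28]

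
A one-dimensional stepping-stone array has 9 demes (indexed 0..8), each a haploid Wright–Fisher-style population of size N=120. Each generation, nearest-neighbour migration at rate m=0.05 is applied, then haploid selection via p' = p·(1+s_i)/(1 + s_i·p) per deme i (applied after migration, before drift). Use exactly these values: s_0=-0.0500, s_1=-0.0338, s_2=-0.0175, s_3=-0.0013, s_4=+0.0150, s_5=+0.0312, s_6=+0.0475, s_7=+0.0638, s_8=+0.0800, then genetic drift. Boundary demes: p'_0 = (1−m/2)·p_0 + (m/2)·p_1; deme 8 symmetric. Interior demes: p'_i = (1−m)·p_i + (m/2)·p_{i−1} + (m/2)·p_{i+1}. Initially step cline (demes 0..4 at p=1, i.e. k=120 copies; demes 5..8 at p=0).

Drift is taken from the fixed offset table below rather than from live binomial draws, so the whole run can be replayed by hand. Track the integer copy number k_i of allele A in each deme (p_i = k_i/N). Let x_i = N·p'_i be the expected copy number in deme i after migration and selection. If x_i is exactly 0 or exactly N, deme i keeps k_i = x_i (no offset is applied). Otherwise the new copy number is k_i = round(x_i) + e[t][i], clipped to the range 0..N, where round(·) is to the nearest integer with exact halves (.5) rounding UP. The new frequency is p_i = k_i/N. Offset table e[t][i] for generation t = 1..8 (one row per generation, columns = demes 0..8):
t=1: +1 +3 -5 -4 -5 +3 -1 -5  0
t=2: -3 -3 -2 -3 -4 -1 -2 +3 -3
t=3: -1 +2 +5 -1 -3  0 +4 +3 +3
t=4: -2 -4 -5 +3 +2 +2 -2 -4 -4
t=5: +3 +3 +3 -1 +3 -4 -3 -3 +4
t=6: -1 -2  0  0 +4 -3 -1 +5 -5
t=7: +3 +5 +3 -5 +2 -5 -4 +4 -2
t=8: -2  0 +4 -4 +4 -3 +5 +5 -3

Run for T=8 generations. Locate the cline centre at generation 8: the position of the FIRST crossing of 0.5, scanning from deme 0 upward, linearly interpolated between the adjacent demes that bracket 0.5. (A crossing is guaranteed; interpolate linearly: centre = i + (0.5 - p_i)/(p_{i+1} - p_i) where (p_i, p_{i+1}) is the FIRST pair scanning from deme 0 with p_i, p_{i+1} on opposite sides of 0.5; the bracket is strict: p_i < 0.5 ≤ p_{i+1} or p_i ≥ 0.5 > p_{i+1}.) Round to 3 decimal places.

4.475

t=0: k=[120 120 120 120 120 0 0 0 0]
t=1: x=[120.0000 120.0000 120.0000 120.0000 117.0432 3.0912 0.0000 0.0000 0.0000] k=[120 120 120 120 112 6 0 0 0]
t=2: x=[120.0000 120.0000 120.0000 119.7997 109.6912 8.7459 0.1571 0.0000 0.0000] k=[120 120 120 117 106 8 0 0 0]
t=3: x=[120.0000 120.0000 119.9237 116.7959 104.0322 10.5417 0.2095 0.0000 0.0000] k=[120 120 120 116 101 11 4 0 0]
t=4: x=[120.0000 120.0000 119.8982 115.7196 99.3805 13.4373 4.2617 0.1064 0.0000] k=[120 120 115 119 101 15 2 0 0]
t=5: x=[120.0000 119.8706 115.1434 118.4480 99.5538 17.2744 2.3809 0.0532 0.0000] k=[120 120 118 117 103 13 0 0 0]
t=6: x=[120.0000 119.9483 117.9904 116.6708 101.3359 15.3312 0.3404 0.0000 0.0000] k=[120 118 118 117 105 12 0 0 0]
t=7: x=[119.9474 117.9829 117.9396 116.7209 103.1914 14.4100 0.3142 0.0000 0.0000] k=[120 120 120 112 105 9 0 0 0]
t=8: x=[120.0000 120.0000 119.7964 112.0153 102.9935 11.4903 0.2357 0.0000 0.0000] k=[120 120 120 108 107 8 5 0 0]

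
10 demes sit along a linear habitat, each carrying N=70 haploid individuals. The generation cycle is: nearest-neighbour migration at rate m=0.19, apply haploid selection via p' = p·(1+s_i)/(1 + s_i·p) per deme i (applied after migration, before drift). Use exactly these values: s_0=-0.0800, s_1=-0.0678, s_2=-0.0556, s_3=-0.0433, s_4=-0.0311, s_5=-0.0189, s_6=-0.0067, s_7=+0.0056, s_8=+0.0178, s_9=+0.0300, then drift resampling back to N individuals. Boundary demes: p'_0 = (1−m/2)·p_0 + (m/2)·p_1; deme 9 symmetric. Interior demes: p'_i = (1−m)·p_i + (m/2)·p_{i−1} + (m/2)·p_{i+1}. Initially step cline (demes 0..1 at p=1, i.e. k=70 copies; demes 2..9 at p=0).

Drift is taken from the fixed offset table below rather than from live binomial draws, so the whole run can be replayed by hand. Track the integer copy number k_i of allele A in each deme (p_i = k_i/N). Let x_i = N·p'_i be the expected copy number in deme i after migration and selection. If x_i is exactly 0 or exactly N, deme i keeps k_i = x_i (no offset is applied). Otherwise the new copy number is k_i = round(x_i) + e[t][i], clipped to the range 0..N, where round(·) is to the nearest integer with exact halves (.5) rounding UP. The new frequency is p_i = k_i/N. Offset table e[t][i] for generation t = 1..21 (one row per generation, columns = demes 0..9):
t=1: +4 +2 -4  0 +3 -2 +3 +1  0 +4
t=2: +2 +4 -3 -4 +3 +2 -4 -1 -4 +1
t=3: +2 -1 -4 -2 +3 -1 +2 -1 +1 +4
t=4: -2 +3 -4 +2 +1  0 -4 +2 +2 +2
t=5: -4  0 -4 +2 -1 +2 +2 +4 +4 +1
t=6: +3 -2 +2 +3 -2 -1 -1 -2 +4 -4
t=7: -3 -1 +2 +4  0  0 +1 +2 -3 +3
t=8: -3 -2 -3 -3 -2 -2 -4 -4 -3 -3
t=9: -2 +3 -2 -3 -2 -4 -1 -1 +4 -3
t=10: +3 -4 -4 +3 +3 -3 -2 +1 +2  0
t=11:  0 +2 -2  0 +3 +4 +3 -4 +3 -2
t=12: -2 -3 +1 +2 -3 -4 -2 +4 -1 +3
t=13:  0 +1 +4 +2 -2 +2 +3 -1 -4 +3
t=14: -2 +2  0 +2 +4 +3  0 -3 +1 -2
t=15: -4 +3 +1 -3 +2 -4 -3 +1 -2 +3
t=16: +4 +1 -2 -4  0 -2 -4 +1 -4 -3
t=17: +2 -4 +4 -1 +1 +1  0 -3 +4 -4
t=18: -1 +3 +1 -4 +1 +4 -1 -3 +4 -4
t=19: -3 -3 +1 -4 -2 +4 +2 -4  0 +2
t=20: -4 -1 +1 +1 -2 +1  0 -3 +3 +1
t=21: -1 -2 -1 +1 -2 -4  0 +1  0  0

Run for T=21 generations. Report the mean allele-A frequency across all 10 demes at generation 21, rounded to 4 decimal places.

0.0771

t=0: k=[70 70 0 0 0 0 0 0 0 0]
t=1: x=[70.0000 62.9153 6.3136 0.0000 0.0000 0.0000 0.0000 0.0000 0.0000 0.0000] k=[70 65 2 0 0 0 0 0 0 0]
t=2: x=[69.4840 58.8474 7.4075 0.1818 0.0000 0.0000 0.0000 0.0000 0.0000 0.0000] k=[70 63 4 0 0 0 0 0 0 0]
t=3: x=[69.2778 57.3485 8.7764 0.3636 0.0000 0.0000 0.0000 0.0000 0.0000 0.0000] k=[70 56 5 0 0 0 0 0 0 0]
t=4: x=[68.5567 51.5469 8.9154 0.4546 0.0000 0.0000 0.0000 0.0000 0.0000 0.0000] k=[67 55 5 2 0 0 0 0 0 0]
t=5: x=[65.5230 50.4152 9.0065 2.0069 0.1841 0.0000 0.0000 0.0000 0.0000 0.0000] k=[62 50 5 4 0 0 0 0 0 0]
t=6: x=[60.1768 45.7649 8.7333 3.5623 0.3682 0.0000 0.0000 0.0000 0.0000 0.0000] k=[63 44 11 7 0 0 0 0 0 0]
t=7: x=[60.5329 41.4918 13.1337 6.4510 0.6445 0.0000 0.0000 0.0000 0.0000 0.0000] k=[58 40 15 10 1 0 0 0 0 0]
t=8: x=[55.3474 38.1204 16.1775 9.2585 1.7066 0.0932 0.0000 0.0000 0.0000 0.0000] k=[52 36 13 6 0 0 0 0 0 0]
t=9: x=[49.2849 34.1066 13.8727 5.8532 0.5524 0.0000 0.0000 0.0000 0.0000 0.0000] k=[47 37 12 3 0 0 0 0 0 0]
t=10: x=[44.7195 34.3465 12.9069 3.4230 0.2762 0.0000 0.0000 0.0000 0.0000 0.0000] k=[48 30 9 6 3 0 0 0 0 0]
t=11: x=[44.9656 28.5212 10.2013 5.7616 2.9106 0.2796 0.0000 0.0000 0.0000 0.0000] k=[45 31 8 6 6 4 0 0 0 0]
t=12: x=[42.2869 28.9463 9.5148 5.9447 5.6439 3.7418 0.3775 0.0000 0.0000 0.0000] k=[40 26 11 8 3 0 0 0 0 0]
t=13: x=[37.2214 24.7701 11.5766 7.5081 3.0952 0.2796 0.0000 0.0000 0.0000 0.0000] k=[37 26 16 10 1 2 0 0 0 0]
t=14: x=[34.4961 24.9565 15.6732 9.3505 1.8910 1.6834 0.1887 0.0000 0.0000 0.0000] k=[32 27 16 11 6 5 0 0 0 0]
t=15: x=[30.0870 25.2853 15.8574 10.5958 6.1992 4.5383 0.4718 0.0000 0.0000 0.0000] k=[26 28 17 8 8 1 0 0 0 0]
t=16: x=[24.8382 25.6144 16.4590 8.5182 7.1301 1.5410 0.0944 0.0000 0.0000 0.0000] k=[29 27 14 5 7 0 0 0 0 0]
t=17: x=[27.4076 24.8192 13.7374 5.8050 5.9702 0.6525 0.0000 0.0000 0.0000 0.0000] k=[29 21 18 5 7 2 0 0 0 0]
t=18: x=[26.8473 20.4442 16.3231 6.1713 6.1553 2.2432 0.1887 0.0000 0.0000 0.0000] k=[26 23 17 2 7 6 0 0 0 0]
t=19: x=[24.3741 21.6513 15.4454 3.7402 6.2479 5.4287 0.5662 0.0000 0.0000 0.0000] k=[21 19 16 0 4 9 3 0 0 0]
t=20: x=[19.6116 17.9520 14.1095 1.8199 3.9749 7.8214 3.2640 0.2866 0.0000 0.0000] k=[16 17 15 3 2 9 3 0 0 0]
t=21: x=[15.0849 15.8381 13.4186 3.8796 2.6774 7.6342 3.2640 0.2866 0.0000 0.0000] k=[14 14 12 5 1 4 3 1 0 0]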